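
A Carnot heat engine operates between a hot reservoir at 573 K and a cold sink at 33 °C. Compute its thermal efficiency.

η ≈ 0.466

T_C = 33 °C → 33 + 273.15 = 306.15 K.
η_rev = 1 − T_C/T_H = 1 − 306.15/573.00 = 0.466.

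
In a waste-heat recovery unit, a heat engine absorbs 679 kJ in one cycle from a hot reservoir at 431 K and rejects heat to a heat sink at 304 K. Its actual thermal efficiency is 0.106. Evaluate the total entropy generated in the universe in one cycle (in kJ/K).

W = η·Q_H = 0.106 × 679 = 71.97 kJ, so Q_C = Q_H − W = 607.0 kJ.
Entropy balance on the reservoirs: −Q_H/T_H = -1.575 kJ/K, +Q_C/T_C = 1.997 kJ/K.
ΔS_univ = −Q_H/T_H + Q_C/T_C = 0.421 kJ/K (> 0, since η = 0.106 < η_Carnot = 0.295).

ΔS_univ ≈ 0.421 kJ/K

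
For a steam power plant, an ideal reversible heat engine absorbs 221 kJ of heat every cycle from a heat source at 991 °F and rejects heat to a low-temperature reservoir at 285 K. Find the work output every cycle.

T_H = 991 °F → (991 − 32) × 5/9 = 532.78 °C = 805.93 K.
Since the cycle is reversible, η = 1 − T_C/T_H = 1 − 285.00/805.93 = 0.6464.
W = η·Q_H = 0.6464 × 221 = 143 kJ.

W ≈ 143 kJ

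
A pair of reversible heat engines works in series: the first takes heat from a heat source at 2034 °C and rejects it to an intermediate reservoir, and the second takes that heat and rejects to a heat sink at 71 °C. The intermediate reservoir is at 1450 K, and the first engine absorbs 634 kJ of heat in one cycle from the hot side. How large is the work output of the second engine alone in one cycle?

W₂ ≈ 303.9 kJ

T_H = 2034 °C → 2034 + 273.15 = 2307.15 K.
T_C = 71 °C → 71 + 273.15 = 344.15 K.
Heat entering the second stage: Q_m = Q_H·(T_m/T_H) = 634 × 1450.00/2307.15 = 398.5 kJ.
Second-stage efficiency η₂ = 1 − T_C/T_m = 1 − 344.15/1450.00 = 0.7627, so W₂ = η₂·Q_m = 303.9 kJ.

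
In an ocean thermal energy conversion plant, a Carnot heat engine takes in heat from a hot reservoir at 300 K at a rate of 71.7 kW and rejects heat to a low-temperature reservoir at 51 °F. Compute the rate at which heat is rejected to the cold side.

Q̇_C ≈ 67.81 kW

T_C = 51 °F → (51 − 32) × 5/9 = 10.56 °C = 283.71 K.
Since the cycle is reversible, η = 1 − T_C/T_H = 1 − 283.71/300.00 = 0.0543.
For a reversible cycle Q_C/Q_H = T_C/T_H, so Q_C = 71.7 × 283.71/300.00 = 67.81 kW.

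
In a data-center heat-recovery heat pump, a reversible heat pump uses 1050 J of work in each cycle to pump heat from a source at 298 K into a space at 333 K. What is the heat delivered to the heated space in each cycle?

The Carnot heat-pump COP is COP_HP = T_H/(T_H − T_C) = 333.00/35.00 = 9.5143.
Q_H = COP_HP · W = 9.5143 × 1050 = 9990 J.

Q_H ≈ 9990 J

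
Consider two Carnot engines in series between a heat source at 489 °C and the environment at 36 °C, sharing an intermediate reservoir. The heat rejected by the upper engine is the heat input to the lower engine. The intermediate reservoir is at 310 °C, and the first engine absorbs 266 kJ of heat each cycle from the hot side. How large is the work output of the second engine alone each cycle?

T_H = 489 °C → 489 + 273.15 = 762.15 K.
T_C = 36 °C → 36 + 273.15 = 309.15 K.
T_m = 310 °C → 310 + 273.15 = 583.15 K.
Heat entering the second stage: Q_m = Q_H·(T_m/T_H) = 266 × 583.15/762.15 = 204 kJ.
Second-stage efficiency η₂ = 1 − T_C/T_m = 1 − 309.15/583.15 = 0.4699, so W₂ = η₂·Q_m = 95.6 kJ.

W₂ ≈ 95.6 kJ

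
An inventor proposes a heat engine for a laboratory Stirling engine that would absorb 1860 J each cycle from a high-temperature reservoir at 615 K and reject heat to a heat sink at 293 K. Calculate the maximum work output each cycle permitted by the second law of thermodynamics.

No engine can exceed the Carnot limit: η_max = 1 − T_C/T_H = 1 − 293.00/615.00 = 0.5236.
W_max = η_max · Q_H = 0.5236 × 1860 = 973.9 J.

W_max ≈ 973.9 J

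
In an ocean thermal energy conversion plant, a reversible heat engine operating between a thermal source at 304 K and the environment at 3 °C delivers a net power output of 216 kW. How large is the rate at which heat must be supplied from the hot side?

Q̇_H ≈ 2360 kW

T_C = 3 °C → 3 + 273.15 = 276.15 K.
η_rev = 1 − T_C/T_H = 1 − 276.15/304.00 = 0.0916.
Q_H = W/η = 216/0.0916 = 2360 kW.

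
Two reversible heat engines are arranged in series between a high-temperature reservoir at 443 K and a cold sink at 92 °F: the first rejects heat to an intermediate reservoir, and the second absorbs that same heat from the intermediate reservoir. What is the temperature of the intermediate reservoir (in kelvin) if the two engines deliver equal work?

T_m ≈ 375 K

T_C = 92 °F → (92 − 32) × 5/9 = 33.33 °C = 306.48 K.
For reversible stages Q_m = Q_H·(T_m/T_H). Setting W₁ = Q_H(1 − T_m/T_H) equal to W₂ = Q_m(1 − T_C/T_m) = Q_H·(T_m − T_C)/T_H gives T_H − T_m = T_m − T_C, so T_m = (T_H + T_C)/2 = (443.00 + 306.48)/2 = 375 K.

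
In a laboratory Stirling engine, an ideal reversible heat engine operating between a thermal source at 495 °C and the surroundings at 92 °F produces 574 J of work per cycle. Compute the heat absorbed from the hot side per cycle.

T_H = 495 °C → 495 + 273.15 = 768.15 K.
T_C = 92 °F → (92 − 32) × 5/9 = 33.33 °C = 306.48 K.
Since the cycle is reversible, η = 1 − T_C/T_H = 1 − 306.48/768.15 = 0.6010.
Q_H = W/η = 574/0.6010 = 955 J.

Q_H ≈ 955 J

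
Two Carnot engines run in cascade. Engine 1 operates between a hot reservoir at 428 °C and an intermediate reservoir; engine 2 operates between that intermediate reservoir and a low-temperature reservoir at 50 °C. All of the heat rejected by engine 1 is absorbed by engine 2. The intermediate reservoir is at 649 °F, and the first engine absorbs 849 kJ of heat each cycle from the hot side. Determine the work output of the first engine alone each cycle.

T_H = 428 °C → 428 + 273.15 = 701.15 K.
T_C = 50 °C → 50 + 273.15 = 323.15 K.
T_m = 649 °F → (649 − 32) × 5/9 = 342.78 °C = 615.93 K.
First-stage efficiency η₁ = 1 − T_m/T_H = 1 − 615.93/701.15 = 0.1215.
W₁ = η₁·Q_H = 0.1215 × 849 = 103.2 kJ.

W₁ ≈ 103.2 kJ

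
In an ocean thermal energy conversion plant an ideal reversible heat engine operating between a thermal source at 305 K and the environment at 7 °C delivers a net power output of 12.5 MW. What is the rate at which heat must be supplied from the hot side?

Q̇_H ≈ 153 MW

T_C = 7 °C → 7 + 273.15 = 280.15 K.
The Carnot efficiency is η = 1 − T_C/T_H = 1 − 280.15/305.00 = 0.0815.
Q_H = W/η = 12.5/0.0815 = 153 MW.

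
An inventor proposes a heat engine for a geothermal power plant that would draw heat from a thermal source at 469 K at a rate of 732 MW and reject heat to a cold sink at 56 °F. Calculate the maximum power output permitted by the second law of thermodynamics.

Ẇ_max ≈ 285 MW

T_C = 56 °F → (56 − 32) × 5/9 = 13.33 °C = 286.48 K.
By the Carnot theorem, η_max = 1 − T_C/T_H = 1 − 286.48/469.00 = 0.3892.
W_max = η_max · Q_H = 0.3892 × 732 = 285 MW.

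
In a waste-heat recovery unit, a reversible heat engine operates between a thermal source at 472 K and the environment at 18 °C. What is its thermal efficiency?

η ≈ 0.3832

T_C = 18 °C → 18 + 273.15 = 291.15 K.
For a reversible engine, η = 1 − T_C/T_H = 1 − 291.15/472.00 = 0.3832.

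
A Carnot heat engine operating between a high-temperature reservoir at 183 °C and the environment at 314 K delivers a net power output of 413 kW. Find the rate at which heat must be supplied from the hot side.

T_H = 183 °C → 183 + 273.15 = 456.15 K.
Since the cycle is reversible, η = 1 − T_C/T_H = 1 − 314.00/456.15 = 0.3116.
Q_H = W/η = 413/0.3116 = 1330 kW.

Q̇_H ≈ 1330 kW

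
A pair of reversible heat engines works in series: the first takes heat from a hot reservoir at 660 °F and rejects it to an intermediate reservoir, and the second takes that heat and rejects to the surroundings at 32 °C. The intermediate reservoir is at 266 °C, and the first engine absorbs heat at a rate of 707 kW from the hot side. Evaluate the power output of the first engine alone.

Ẇ₁ ≈ 94.2 kW

T_H = 660 °F → (660 − 32) × 5/9 = 348.89 °C = 622.04 K.
T_C = 32 °C → 32 + 273.15 = 305.15 K.
T_m = 266 °C → 266 + 273.15 = 539.15 K.
First-stage efficiency η₁ = 1 − T_m/T_H = 1 − 539.15/622.04 = 0.1333.
W₁ = η₁·Q_H = 0.1333 × 707 = 94.2 kW.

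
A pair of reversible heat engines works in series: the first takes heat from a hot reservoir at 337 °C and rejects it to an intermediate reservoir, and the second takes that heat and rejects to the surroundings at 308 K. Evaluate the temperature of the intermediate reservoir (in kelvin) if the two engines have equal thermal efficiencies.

T_H = 337 °C → 337 + 273.15 = 610.15 K.
Equal efficiencies require 1 − T_m/T_H = 1 − T_C/T_m, i.e. T_m/T_H = T_C/T_m, so T_m = √(T_H·T_C) = √(610.15 × 308.00) = 434 K.

T_m ≈ 434 K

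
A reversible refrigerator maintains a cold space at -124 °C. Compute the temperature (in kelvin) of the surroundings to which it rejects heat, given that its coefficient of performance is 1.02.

T_H ≈ 295.4 K

T_C = -124 °C → -124 + 273.15 = 149.15 K.
COP_R = T_C/(T_H − T_C) ⇒ T_H = T_C·(1 + 1/COP_R) = 149.15 × (1 + 1/1.02) = 295.4 K.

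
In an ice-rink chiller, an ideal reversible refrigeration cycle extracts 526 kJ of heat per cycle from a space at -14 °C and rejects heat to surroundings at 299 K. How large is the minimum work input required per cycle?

W_in ≈ 80.88 kJ

T_C = -14 °C → -14 + 273.15 = 259.15 K.
For a reversible refrigerator, COP_R = T_C/(T_H − T_C) = 259.15/39.85 = 6.5031.
W = Q_C/COP_R = 526/6.5031 = 80.88 kJ.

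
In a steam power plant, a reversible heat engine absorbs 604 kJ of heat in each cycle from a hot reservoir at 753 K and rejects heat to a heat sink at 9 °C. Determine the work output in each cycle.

W ≈ 378 kJ

T_C = 9 °C → 9 + 273.15 = 282.15 K.
For a reversible engine, η = 1 − T_C/T_H = 1 − 282.15/753.00 = 0.6253.
W = η·Q_H = 0.6253 × 604 = 378 kJ.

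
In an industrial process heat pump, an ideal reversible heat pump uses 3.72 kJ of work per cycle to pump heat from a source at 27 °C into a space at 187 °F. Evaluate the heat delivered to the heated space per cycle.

Q_H ≈ 22.61 kJ

T_H = 187 °F → (187 − 32) × 5/9 = 86.11 °C = 359.26 K.
T_C = 27 °C → 27 + 273.15 = 300.15 K.
Reversible heating COP: COP_HP = T_H/(T_H − T_C) = 359.26/59.11 = 6.0777.
Q_H = COP_HP · W = 6.0777 × 3.72 = 22.61 kJ.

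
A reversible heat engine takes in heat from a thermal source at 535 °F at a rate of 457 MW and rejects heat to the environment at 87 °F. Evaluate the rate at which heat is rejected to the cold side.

Q̇_C ≈ 251 MW

T_H = 535 °F → (535 − 32) × 5/9 = 279.44 °C = 552.59 K.
T_C = 87 °F → (87 − 32) × 5/9 = 30.56 °C = 303.71 K.
For a reversible engine, η = 1 − T_C/T_H = 1 − 303.71/552.59 = 0.4504.
For a reversible cycle Q_C/Q_H = T_C/T_H, so Q_C = 457 × 303.71/552.59 = 251 MW.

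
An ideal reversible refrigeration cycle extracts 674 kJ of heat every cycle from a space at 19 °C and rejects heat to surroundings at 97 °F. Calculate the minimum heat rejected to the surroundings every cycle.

Q_H ≈ 713.5 kJ

T_H = 97 °F → (97 − 32) × 5/9 = 36.11 °C = 309.26 K.
T_C = 19 °C → 19 + 273.15 = 292.15 K.
For a reversible cycle Q_H/Q_C = T_H/T_C, so Q_H = Q_C·T_H/T_C = 674 × 309.26/292.15 = 713.5 kJ.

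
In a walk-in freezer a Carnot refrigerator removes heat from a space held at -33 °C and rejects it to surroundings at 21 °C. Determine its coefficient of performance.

COP_R ≈ 4.447

T_H = 21 °C → 21 + 273.15 = 294.15 K.
T_C = -33 °C → -33 + 273.15 = 240.15 K.
For a reversible refrigerator, COP_R = T_C/(T_H − T_C) = 240.15/(294.15 − 240.15) = 4.447.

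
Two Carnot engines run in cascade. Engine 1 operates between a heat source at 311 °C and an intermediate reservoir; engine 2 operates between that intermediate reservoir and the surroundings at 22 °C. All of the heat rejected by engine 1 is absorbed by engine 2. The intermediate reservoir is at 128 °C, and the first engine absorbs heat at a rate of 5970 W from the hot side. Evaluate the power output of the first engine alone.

T_H = 311 °C → 311 + 273.15 = 584.15 K.
T_C = 22 °C → 22 + 273.15 = 295.15 K.
T_m = 128 °C → 128 + 273.15 = 401.15 K.
First-stage efficiency η₁ = 1 − T_m/T_H = 1 − 401.15/584.15 = 0.3133.
W₁ = η₁·Q_H = 0.3133 × 5970 = 1870 W.

Ẇ₁ ≈ 1870 W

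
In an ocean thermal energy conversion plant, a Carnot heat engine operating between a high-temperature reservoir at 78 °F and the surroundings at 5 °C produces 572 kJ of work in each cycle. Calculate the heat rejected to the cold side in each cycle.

T_H = 78 °F → (78 − 32) × 5/9 = 25.56 °C = 298.71 K.
T_C = 5 °C → 5 + 273.15 = 278.15 K.
The Carnot efficiency is η = 1 − T_C/T_H = 1 − 278.15/298.71 = 0.0688.
Since Q_C/Q_H = T_C/T_H and Q_H = W/η, Q_C = W·T_C/(T_H − T_C) = 572 × 278.15/20.56 = 7740 kJ.

Q_C ≈ 7740 kJ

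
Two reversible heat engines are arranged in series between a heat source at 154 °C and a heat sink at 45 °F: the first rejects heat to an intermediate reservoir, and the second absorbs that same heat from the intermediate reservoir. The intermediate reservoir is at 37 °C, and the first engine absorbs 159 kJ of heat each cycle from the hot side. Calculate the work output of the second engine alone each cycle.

T_H = 154 °C → 154 + 273.15 = 427.15 K.
T_C = 45 °F → (45 − 32) × 5/9 = 7.22 °C = 280.37 K.
T_m = 37 °C → 37 + 273.15 = 310.15 K.
Heat entering the second stage: Q_m = Q_H·(T_m/T_H) = 159 × 310.15/427.15 = 115 kJ.
Second-stage efficiency η₂ = 1 − T_C/T_m = 1 − 280.37/310.15 = 0.0960, so W₂ = η₂·Q_m = 11.1 kJ.

W₂ ≈ 11.1 kJ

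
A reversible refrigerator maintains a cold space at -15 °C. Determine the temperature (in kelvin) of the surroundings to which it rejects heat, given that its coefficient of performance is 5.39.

T_H ≈ 306 K

T_C = -15 °C → -15 + 273.15 = 258.15 K.
COP_R = T_C/(T_H − T_C) ⇒ T_H = T_C·(1 + 1/COP_R) = 258.15 × (1 + 1/5.39) = 306 K.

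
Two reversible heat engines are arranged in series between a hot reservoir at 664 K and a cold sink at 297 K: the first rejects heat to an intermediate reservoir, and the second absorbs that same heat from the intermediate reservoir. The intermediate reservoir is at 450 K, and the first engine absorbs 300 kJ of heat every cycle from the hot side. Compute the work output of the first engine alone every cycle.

W₁ ≈ 96.7 kJ

First-stage efficiency η₁ = 1 − T_m/T_H = 1 − 450.00/664.00 = 0.3223.
W₁ = η₁·Q_H = 0.3223 × 300 = 96.7 kJ.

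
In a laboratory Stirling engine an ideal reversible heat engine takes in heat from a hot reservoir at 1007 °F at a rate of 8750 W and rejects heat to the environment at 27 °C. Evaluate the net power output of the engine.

Ẇ ≈ 5527 W

T_H = 1007 °F → (1007 − 32) × 5/9 = 541.67 °C = 814.82 K.
T_C = 27 °C → 27 + 273.15 = 300.15 K.
Since the cycle is reversible, η = 1 − T_C/T_H = 1 − 300.15/814.82 = 0.6316.
W = η·Q_H = 0.6316 × 8750 = 5527 W.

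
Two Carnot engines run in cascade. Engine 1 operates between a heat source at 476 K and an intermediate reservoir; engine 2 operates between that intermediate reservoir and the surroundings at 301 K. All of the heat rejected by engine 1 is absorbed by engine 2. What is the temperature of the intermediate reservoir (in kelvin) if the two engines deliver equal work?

T_m ≈ 388 K

For reversible stages Q_m = Q_H·(T_m/T_H). Setting W₁ = Q_H(1 − T_m/T_H) equal to W₂ = Q_m(1 − T_C/T_m) = Q_H·(T_m − T_C)/T_H gives T_H − T_m = T_m − T_C, so T_m = (T_H + T_C)/2 = (476.00 + 301.00)/2 = 388 K.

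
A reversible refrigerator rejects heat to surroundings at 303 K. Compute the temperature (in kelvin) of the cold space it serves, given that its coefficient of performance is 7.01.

T_C ≈ 265 K

COP_R = T_C/(T_H − T_C) ⇒ T_C = T_H·COP_R/(1 + COP_R) = 303.00 × 7.01/(1 + 7.01) = 265 K.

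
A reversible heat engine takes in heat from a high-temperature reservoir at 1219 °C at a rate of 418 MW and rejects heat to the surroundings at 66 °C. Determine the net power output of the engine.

Ẇ ≈ 323 MW

T_H = 1219 °C → 1219 + 273.15 = 1492.15 K.
T_C = 66 °C → 66 + 273.15 = 339.15 K.
The Carnot efficiency is η = 1 − T_C/T_H = 1 − 339.15/1492.15 = 0.7727.
W = η·Q_H = 0.7727 × 418 = 323 MW.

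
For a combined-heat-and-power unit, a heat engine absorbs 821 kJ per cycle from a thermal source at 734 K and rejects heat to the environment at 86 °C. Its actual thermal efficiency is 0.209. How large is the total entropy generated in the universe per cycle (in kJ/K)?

ΔS_univ ≈ 0.690 kJ/K

T_C = 86 °C → 86 + 273.15 = 359.15 K.
W = η·Q_H = 0.209 × 821 = 171.6 kJ, so Q_C = Q_H − W = 649.4 kJ.
Reservoir entropy changes: ΔS_H = −Q_H/T_H = −821/734.00 = -1.119 kJ/K and ΔS_C = +Q_C/T_C = 649.4/359.15 = 1.808 kJ/K.
ΔS_univ = −Q_H/T_H + Q_C/T_C = 0.690 kJ/K (> 0, since η = 0.209 < η_Carnot = 0.511).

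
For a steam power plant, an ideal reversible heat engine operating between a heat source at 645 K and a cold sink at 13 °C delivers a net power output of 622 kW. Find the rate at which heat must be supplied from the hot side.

T_C = 13 °C → 13 + 273.15 = 286.15 K.
The Carnot efficiency is η = 1 − T_C/T_H = 1 − 286.15/645.00 = 0.5564.
Q_H = W/η = 622/0.5564 = 1118 kW.

Q̇_H ≈ 1118 kW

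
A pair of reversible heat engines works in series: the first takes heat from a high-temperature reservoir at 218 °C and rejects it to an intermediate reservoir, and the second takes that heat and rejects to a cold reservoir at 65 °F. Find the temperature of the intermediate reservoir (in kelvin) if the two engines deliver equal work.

T_H = 218 °C → 218 + 273.15 = 491.15 K.
T_C = 65 °F → (65 − 32) × 5/9 = 18.33 °C = 291.48 K.
For reversible stages Q_m = Q_H·(T_m/T_H). Setting W₁ = Q_H(1 − T_m/T_H) equal to W₂ = Q_m(1 − T_C/T_m) = Q_H·(T_m − T_C)/T_H gives T_H − T_m = T_m − T_C, so T_m = (T_H + T_C)/2 = (491.15 + 291.48)/2 = 391 K.

T_m ≈ 391 K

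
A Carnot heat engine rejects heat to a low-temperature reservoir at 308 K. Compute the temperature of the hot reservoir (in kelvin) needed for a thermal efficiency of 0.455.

From η = 1 − T_C/T_H, solving for T_H gives T_H = T_C/(1 − η) = 308.00/(1 − 0.455) = 565.1 K.

T_H ≈ 565.1 K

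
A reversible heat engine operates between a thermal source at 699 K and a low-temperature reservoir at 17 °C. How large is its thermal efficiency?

T_C = 17 °C → 17 + 273.15 = 290.15 K.
The Carnot efficiency is η = 1 − T_C/T_H = 1 − 290.15/699.00 = 0.585.

η ≈ 0.585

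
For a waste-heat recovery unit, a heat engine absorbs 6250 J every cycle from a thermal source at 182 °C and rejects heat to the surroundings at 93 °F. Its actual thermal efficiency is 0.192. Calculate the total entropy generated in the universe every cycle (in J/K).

T_H = 182 °C → 182 + 273.15 = 455.15 K.
T_C = 93 °F → (93 − 32) × 5/9 = 33.89 °C = 307.04 K.
W = η·Q_H = 0.192 × 6250 = 1200 J, so Q_C = Q_H − W = 5050 J.
Reservoir entropy changes: ΔS_H = −Q_H/T_H = −6250/455.15 = -13.73 J/K and ΔS_C = +Q_C/T_C = 5050/307.04 = 16.45 J/K.
ΔS_univ = −Q_H/T_H + Q_C/T_C = 2.72 J/K (> 0, since η = 0.192 < η_Carnot = 0.325).

ΔS_univ ≈ 2.72 J/K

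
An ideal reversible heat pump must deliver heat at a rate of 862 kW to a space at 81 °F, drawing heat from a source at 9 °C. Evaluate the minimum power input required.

T_H = 81 °F → (81 − 32) × 5/9 = 27.22 °C = 300.37 K.
T_C = 9 °C → 9 + 273.15 = 282.15 K.
The Carnot heat-pump COP is COP_HP = T_H/(T_H − T_C) = 300.37/18.22 = 16.4838.
W = Q_H/COP_HP = 862/16.4838 = 52.3 kW.

Ẇ_in ≈ 52.3 kW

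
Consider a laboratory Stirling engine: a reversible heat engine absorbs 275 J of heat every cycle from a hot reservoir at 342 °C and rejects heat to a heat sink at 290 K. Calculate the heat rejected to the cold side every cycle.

Q_C ≈ 129.6 J

T_H = 342 °C → 342 + 273.15 = 615.15 K.
η_rev = 1 − T_C/T_H = 1 − 290.00/615.15 = 0.5286.
For a reversible cycle Q_C/Q_H = T_C/T_H, so Q_C = 275 × 290.00/615.15 = 129.6 J.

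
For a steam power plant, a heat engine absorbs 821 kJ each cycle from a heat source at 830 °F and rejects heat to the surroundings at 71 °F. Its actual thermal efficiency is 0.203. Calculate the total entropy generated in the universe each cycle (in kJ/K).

ΔS_univ ≈ 1.07 kJ/K

T_H = 830 °F → (830 − 32) × 5/9 = 443.33 °C = 716.48 K.
T_C = 71 °F → (71 − 32) × 5/9 = 21.67 °C = 294.82 K.
W = η·Q_H = 0.203 × 821 = 166.7 kJ, so Q_C = Q_H − W = 654.3 kJ.
Reservoir entropy changes: ΔS_H = −Q_H/T_H = −821/716.48 = -1.146 kJ/K and ΔS_C = +Q_C/T_C = 654.3/294.82 = 2.219 kJ/K.
ΔS_univ = −Q_H/T_H + Q_C/T_C = 1.07 kJ/K (> 0, since η = 0.203 < η_Carnot = 0.589).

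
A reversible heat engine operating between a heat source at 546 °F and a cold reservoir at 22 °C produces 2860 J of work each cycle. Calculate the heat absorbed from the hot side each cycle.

Q_H ≈ 6063 J

T_H = 546 °F → (546 − 32) × 5/9 = 285.56 °C = 558.71 K.
T_C = 22 °C → 22 + 273.15 = 295.15 K.
Since the cycle is reversible, η = 1 − T_C/T_H = 1 − 295.15/558.71 = 0.4717.
Q_H = W/η = 2860/0.4717 = 6063 J.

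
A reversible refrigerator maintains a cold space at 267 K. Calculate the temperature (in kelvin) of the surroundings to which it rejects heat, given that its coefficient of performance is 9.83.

T_H ≈ 294 K

COP_R = T_C/(T_H − T_C) ⇒ T_H = T_C·(1 + 1/COP_R) = 267.00 × (1 + 1/9.83) = 294 K.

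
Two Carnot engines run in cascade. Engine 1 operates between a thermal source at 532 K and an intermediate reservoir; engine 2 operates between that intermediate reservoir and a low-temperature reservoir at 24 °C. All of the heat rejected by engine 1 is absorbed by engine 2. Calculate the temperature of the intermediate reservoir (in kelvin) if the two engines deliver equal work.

T_m ≈ 415 K

T_C = 24 °C → 24 + 273.15 = 297.15 K.
For reversible stages Q_m = Q_H·(T_m/T_H). Setting W₁ = Q_H(1 − T_m/T_H) equal to W₂ = Q_m(1 − T_C/T_m) = Q_H·(T_m − T_C)/T_H gives T_H − T_m = T_m − T_C, so T_m = (T_H + T_C)/2 = (532.00 + 297.15)/2 = 415 K.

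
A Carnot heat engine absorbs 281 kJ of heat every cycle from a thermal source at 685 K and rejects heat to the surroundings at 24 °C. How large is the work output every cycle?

W ≈ 159 kJ

T_C = 24 °C → 24 + 273.15 = 297.15 K.
Since the cycle is reversible, η = 1 − T_C/T_H = 1 − 297.15/685.00 = 0.5662.
W = η·Q_H = 0.5662 × 281 = 159 kJ.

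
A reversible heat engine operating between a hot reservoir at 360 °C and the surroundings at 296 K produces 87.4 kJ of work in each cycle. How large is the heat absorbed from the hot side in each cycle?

T_H = 360 °C → 360 + 273.15 = 633.15 K.
For a reversible engine, η = 1 − T_C/T_H = 1 − 296.00/633.15 = 0.5325.
Q_H = W/η = 87.4/0.5325 = 164 kJ.

Q_H ≈ 164 kJ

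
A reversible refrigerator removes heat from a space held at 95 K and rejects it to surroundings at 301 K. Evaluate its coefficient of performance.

The reversible coefficient of performance is COP_R = T_C/(T_H − T_C) = 95.00/(301.00 − 95.00) = 0.461.

COP_R ≈ 0.461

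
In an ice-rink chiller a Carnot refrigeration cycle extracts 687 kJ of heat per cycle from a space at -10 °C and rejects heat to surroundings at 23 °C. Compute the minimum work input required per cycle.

W_in ≈ 86.2 kJ

T_H = 23 °C → 23 + 273.15 = 296.15 K.
T_C = -10 °C → -10 + 273.15 = 263.15 K.
COP_R = T_C/(T_H − T_C) = 263.15/33.00 = 7.9742.
W = Q_C/COP_R = 687/7.9742 = 86.2 kJ.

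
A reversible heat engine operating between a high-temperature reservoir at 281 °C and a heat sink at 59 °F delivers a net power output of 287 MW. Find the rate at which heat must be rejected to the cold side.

Q̇_C ≈ 311 MW

T_H = 281 °C → 281 + 273.15 = 554.15 K.
T_C = 59 °F → (59 − 32) × 5/9 = 15.00 °C = 288.15 K.
For a reversible engine, η = 1 − T_C/T_H = 1 − 288.15/554.15 = 0.4800.
Since Q_C/Q_H = T_C/T_H and Q_H = W/η, Q_C = W·T_C/(T_H − T_C) = 287 × 288.15/266.00 = 311 MW.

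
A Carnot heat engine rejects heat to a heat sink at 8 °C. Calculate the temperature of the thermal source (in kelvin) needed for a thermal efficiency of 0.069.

T_H ≈ 302.0 K

T_C = 8 °C → 8 + 273.15 = 281.15 K.
From η = 1 − T_C/T_H, solving for T_H gives T_H = T_C/(1 − η) = 281.15/(1 − 0.069) = 302.0 K.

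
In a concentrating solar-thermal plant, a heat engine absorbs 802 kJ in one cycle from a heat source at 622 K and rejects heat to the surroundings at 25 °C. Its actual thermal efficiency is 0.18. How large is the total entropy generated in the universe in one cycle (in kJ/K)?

T_C = 25 °C → 25 + 273.15 = 298.15 K.
W = η·Q_H = 0.18 × 802 = 144.4 kJ, so Q_C = Q_H − W = 657.6 kJ.
The hot reservoir loses entropy Q_H/T_H = 802/622.00 = 1.289 kJ/K; the cold reservoir gains Q_C/T_C = 657.6/298.15 = 2.206 kJ/K.
ΔS_univ = −Q_H/T_H + Q_C/T_C = 0.916 kJ/K (> 0, since η = 0.18 < η_Carnot = 0.521).

ΔS_univ ≈ 0.916 kJ/K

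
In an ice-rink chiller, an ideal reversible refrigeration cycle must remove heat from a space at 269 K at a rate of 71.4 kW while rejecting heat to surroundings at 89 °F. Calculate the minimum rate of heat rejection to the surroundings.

Q̇_H ≈ 80.9 kW

T_H = 89 °F → (89 − 32) × 5/9 = 31.67 °C = 304.82 K.
For a reversible cycle Q_H/Q_C = T_H/T_C, so Q_H = Q_C·T_H/T_C = 71.4 × 304.82/269.00 = 80.9 kW.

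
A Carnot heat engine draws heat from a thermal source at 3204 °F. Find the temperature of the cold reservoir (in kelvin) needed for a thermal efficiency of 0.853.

T_H = 3204 °F → (3204 − 32) × 5/9 = 1762.22 °C = 2035.37 K.
From η = 1 − T_C/T_H, T_C = T_H·(1 − η) = 2035.37 × (1 − 0.853) = 299 K.

T_C ≈ 299 K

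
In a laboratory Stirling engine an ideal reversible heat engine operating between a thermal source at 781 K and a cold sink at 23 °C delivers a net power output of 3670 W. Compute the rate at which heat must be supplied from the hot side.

T_C = 23 °C → 23 + 273.15 = 296.15 K.
For a reversible engine, η = 1 − T_C/T_H = 1 − 296.15/781.00 = 0.6208.
Q_H = W/η = 3670/0.6208 = 5910 W.

Q̇_H ≈ 5910 W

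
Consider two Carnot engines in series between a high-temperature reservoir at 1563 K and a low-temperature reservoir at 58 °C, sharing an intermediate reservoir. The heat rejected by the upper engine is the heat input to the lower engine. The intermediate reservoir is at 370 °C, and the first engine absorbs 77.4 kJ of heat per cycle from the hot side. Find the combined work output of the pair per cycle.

W_total ≈ 61.0 kJ

T_C = 58 °C → 58 + 273.15 = 331.15 K.
Two reversible stages in series are equivalent to a single Carnot engine between T_H and T_C, so η_total = 1 − T_C/T_H = 1 − 331.15/1563.00 = 0.7881.
W_total = η_total · Q_H = 0.7881 × 77.4 = 61.0 kJ.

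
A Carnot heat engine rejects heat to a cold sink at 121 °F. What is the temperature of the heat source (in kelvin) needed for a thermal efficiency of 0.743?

T_H ≈ 1260 K

T_C = 121 °F → (121 − 32) × 5/9 = 49.44 °C = 322.59 K.
From η = 1 − T_C/T_H, solving for T_H gives T_H = T_C/(1 − η) = 322.59/(1 − 0.743) = 1260 K.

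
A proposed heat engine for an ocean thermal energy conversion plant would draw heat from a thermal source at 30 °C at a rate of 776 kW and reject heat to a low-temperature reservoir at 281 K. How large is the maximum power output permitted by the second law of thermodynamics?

T_H = 30 °C → 30 + 273.15 = 303.15 K.
The upper bound on efficiency is η_max = 1 − T_C/T_H = 1 − 281.00/303.15 = 0.0731.
W_max = η_max · Q_H = 0.0731 × 776 = 56.7 kW.

Ẇ_max ≈ 56.7 kW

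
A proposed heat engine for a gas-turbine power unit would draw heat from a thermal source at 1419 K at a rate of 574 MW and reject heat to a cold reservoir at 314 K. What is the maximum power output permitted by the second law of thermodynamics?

No engine can exceed the Carnot limit: η_max = 1 − T_C/T_H = 1 − 314.00/1419.00 = 0.7787.
W_max = η_max · Q_H = 0.7787 × 574 = 447 MW.

Ẇ_max ≈ 447 MW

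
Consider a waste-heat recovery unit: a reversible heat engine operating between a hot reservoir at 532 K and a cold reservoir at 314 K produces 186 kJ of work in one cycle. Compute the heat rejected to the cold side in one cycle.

η_rev = 1 − T_C/T_H = 1 − 314.00/532.00 = 0.4098.
Since Q_C/Q_H = T_C/T_H and Q_H = W/η, Q_C = W·T_C/(T_H − T_C) = 186 × 314.00/218.00 = 268 kJ.

Q_C ≈ 268 kJ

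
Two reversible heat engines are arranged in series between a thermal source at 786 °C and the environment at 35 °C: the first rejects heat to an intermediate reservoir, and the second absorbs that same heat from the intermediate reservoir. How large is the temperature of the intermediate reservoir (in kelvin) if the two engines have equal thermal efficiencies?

T_H = 786 °C → 786 + 273.15 = 1059.15 K.
T_C = 35 °C → 35 + 273.15 = 308.15 K.
Equal efficiencies require 1 − T_m/T_H = 1 − T_C/T_m, i.e. T_m/T_H = T_C/T_m, so T_m = √(T_H·T_C) = √(1059.15 × 308.15) = 571 K.

T_m ≈ 571 K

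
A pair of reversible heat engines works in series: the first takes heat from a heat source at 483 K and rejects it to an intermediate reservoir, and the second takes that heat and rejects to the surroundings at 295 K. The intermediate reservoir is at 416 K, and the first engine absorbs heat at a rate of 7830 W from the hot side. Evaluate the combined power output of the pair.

Two reversible stages in series are equivalent to a single Carnot engine between T_H and T_C, so η_total = 1 − T_C/T_H = 1 − 295.00/483.00 = 0.3892.
W_total = η_total · Q_H = 0.3892 × 7830 = 3048 W.

Ẇ_total ≈ 3048 W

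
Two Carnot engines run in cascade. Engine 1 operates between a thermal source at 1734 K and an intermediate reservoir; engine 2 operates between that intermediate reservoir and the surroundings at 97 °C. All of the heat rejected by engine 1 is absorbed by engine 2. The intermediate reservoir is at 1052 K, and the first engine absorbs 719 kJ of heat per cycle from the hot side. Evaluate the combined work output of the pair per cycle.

W_total ≈ 566 kJ

T_C = 97 °C → 97 + 273.15 = 370.15 K.
Two reversible stages in series are equivalent to a single Carnot engine between T_H and T_C, so η_total = 1 − T_C/T_H = 1 − 370.15/1734.00 = 0.7865.
W_total = η_total · Q_H = 0.7865 × 719 = 566 kJ.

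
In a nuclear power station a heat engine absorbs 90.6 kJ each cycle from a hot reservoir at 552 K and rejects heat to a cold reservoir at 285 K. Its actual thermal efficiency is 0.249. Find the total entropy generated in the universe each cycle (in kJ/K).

W = η·Q_H = 0.249 × 90.6 = 22.56 kJ, so Q_C = Q_H − W = 68.04 kJ.
The hot reservoir loses entropy Q_H/T_H = 90.6/552.00 = 0.1641 kJ/K; the cold reservoir gains Q_C/T_C = 68.04/285.00 = 0.2387 kJ/K.
ΔS_univ = −Q_H/T_H + Q_C/T_C = 0.0746 kJ/K (> 0, since η = 0.249 < η_Carnot = 0.484).

ΔS_univ ≈ 0.0746 kJ/K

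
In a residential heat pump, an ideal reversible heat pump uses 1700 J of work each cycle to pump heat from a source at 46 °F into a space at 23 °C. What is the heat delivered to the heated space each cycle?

T_H = 23 °C → 23 + 273.15 = 296.15 K.
T_C = 46 °F → (46 − 32) × 5/9 = 7.78 °C = 280.93 K.
The Carnot heat-pump COP is COP_HP = T_H/(T_H − T_C) = 296.15/15.22 = 19.4551.
Q_H = COP_HP · W = 19.4551 × 1700 = 33070 J.

Q_H ≈ 33070 J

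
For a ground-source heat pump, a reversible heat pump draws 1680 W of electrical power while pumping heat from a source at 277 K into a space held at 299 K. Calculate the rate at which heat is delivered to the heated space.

COP_HP = T_H/(T_H − T_C) = 299.00/22.00 = 13.5909.
Q_H = COP_HP · W = 13.5909 × 1680 = 22830 W.

Q̇_H ≈ 22830 W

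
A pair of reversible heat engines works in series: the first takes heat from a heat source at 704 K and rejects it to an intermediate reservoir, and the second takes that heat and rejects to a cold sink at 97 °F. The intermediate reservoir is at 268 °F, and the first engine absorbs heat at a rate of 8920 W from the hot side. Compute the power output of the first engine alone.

Ẇ₁ ≈ 3800 W

T_C = 97 °F → (97 − 32) × 5/9 = 36.11 °C = 309.26 K.
T_m = 268 °F → (268 − 32) × 5/9 = 131.11 °C = 404.26 K.
First-stage efficiency η₁ = 1 − T_m/T_H = 1 − 404.26/704.00 = 0.4258.
W₁ = η₁·Q_H = 0.4258 × 8920 = 3800 W.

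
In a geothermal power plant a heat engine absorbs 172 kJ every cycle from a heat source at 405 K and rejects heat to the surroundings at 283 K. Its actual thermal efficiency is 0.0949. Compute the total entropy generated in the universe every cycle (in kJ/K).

W = η·Q_H = 0.0949 × 172 = 16.32 kJ, so Q_C = Q_H − W = 155.7 kJ.
The hot reservoir loses entropy Q_H/T_H = 172/405.00 = 0.4247 kJ/K; the cold reservoir gains Q_C/T_C = 155.7/283.00 = 0.5501 kJ/K.
ΔS_univ = −Q_H/T_H + Q_C/T_C = 0.125 kJ/K (> 0, since η = 0.0949 < η_Carnot = 0.301).

ΔS_univ ≈ 0.125 kJ/K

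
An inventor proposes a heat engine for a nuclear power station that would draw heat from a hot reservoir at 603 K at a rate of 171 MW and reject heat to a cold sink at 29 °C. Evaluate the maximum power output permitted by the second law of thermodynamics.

Ẇ_max ≈ 85.3 MW

T_C = 29 °C → 29 + 273.15 = 302.15 K.
By the Carnot theorem, η_max = 1 − T_C/T_H = 1 − 302.15/603.00 = 0.4989.
W_max = η_max · Q_H = 0.4989 × 171 = 85.3 MW.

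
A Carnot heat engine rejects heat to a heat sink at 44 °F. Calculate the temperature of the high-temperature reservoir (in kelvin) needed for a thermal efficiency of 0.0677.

T_H ≈ 300 K

T_C = 44 °F → (44 − 32) × 5/9 = 6.67 °C = 279.82 K.
From η = 1 − T_C/T_H, solving for T_H gives T_H = T_C/(1 − η) = 279.82/(1 − 0.0677) = 300 K.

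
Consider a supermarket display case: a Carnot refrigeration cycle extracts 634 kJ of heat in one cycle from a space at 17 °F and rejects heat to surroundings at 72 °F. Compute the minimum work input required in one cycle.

T_H = 72 °F → (72 − 32) × 5/9 = 22.22 °C = 295.37 K.
T_C = 17 °F → (17 − 32) × 5/9 = -8.33 °C = 264.82 K.
The reversible coefficient of performance is COP_R = T_C/(T_H − T_C) = 264.82/30.56 = 8.6667.
W = Q_C/COP_R = 634/8.6667 = 73.15 kJ.

W_in ≈ 73.15 kJ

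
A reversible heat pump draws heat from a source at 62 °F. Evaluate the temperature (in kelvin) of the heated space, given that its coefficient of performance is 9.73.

T_H ≈ 323 K

T_C = 62 °F → (62 − 32) × 5/9 = 16.67 °C = 289.82 K.
COP_HP = T_H/(T_H − T_C) ⇒ T_H = T_C·COP_HP/(COP_HP − 1) = 289.82 × 9.73/(9.73 − 1) = 323 K.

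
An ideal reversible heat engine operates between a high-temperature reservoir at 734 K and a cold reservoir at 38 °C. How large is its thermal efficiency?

T_C = 38 °C → 38 + 273.15 = 311.15 K.
Carnot efficiency: η = 1 − T_C/T_H = 1 − 311.15/734.00 = 0.576.

η ≈ 0.576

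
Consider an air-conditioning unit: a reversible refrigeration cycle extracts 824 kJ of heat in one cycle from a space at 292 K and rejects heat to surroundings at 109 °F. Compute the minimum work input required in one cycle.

T_H = 109 °F → (109 − 32) × 5/9 = 42.78 °C = 315.93 K.
COP_R = T_C/(T_H − T_C) = 292.00/23.93 = 12.2034.
W = Q_C/COP_R = 824/12.2034 = 67.5 kJ.

W_in ≈ 67.5 kJ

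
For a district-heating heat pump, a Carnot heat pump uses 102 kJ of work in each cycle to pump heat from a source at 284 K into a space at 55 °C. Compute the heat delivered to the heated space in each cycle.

T_H = 55 °C → 55 + 273.15 = 328.15 K.
Reversible heating COP: COP_HP = T_H/(T_H − T_C) = 328.15/44.15 = 7.4326.
Q_H = COP_HP · W = 7.4326 × 102 = 758 kJ.

Q_H ≈ 758 kJ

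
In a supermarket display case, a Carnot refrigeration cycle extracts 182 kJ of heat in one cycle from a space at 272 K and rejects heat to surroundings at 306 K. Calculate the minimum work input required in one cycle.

The reversible coefficient of performance is COP_R = T_C/(T_H − T_C) = 272.00/34.00 = 8.0000.
W = Q_C/COP_R = 182/8.0000 = 22.75 kJ.

W_in ≈ 22.75 kJ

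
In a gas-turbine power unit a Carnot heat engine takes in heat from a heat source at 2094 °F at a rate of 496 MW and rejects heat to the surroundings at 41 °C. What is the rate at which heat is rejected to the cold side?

Q̇_C ≈ 110 MW

T_H = 2094 °F → (2094 − 32) × 5/9 = 1145.56 °C = 1418.71 K.
T_C = 41 °C → 41 + 273.15 = 314.15 K.
η_rev = 1 − T_C/T_H = 1 − 314.15/1418.71 = 0.7786.
For a reversible cycle Q_C/Q_H = T_C/T_H, so Q_C = 496 × 314.15/1418.71 = 110 MW.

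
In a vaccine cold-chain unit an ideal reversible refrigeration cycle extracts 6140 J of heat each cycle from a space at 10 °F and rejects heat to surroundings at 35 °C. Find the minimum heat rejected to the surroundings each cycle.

T_H = 35 °C → 35 + 273.15 = 308.15 K.
T_C = 10 °F → (10 − 32) × 5/9 = -12.22 °C = 260.93 K.
For a reversible cycle Q_H/Q_C = T_H/T_C, so Q_H = Q_C·T_H/T_C = 6140 × 308.15/260.93 = 7250 J.

Q_H ≈ 7250 J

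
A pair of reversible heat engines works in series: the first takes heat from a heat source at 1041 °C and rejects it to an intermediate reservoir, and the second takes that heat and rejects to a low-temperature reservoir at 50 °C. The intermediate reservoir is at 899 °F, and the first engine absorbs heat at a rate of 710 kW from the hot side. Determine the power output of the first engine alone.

Ẇ₁ ≈ 302 kW

T_H = 1041 °C → 1041 + 273.15 = 1314.15 K.
T_C = 50 °C → 50 + 273.15 = 323.15 K.
T_m = 899 °F → (899 − 32) × 5/9 = 481.67 °C = 754.82 K.
First-stage efficiency η₁ = 1 − T_m/T_H = 1 − 754.82/1314.15 = 0.4256.
W₁ = η₁·Q_H = 0.4256 × 710 = 302 kW.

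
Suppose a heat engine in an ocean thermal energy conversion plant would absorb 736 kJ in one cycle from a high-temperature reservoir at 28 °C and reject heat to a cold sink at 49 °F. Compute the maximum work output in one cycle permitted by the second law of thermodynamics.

T_H = 28 °C → 28 + 273.15 = 301.15 K.
T_C = 49 °F → (49 − 32) × 5/9 = 9.44 °C = 282.59 K.
No engine can exceed the Carnot limit: η_max = 1 − T_C/T_H = 1 − 282.59/301.15 = 0.0616.
W_max = η_max · Q_H = 0.0616 × 736 = 45.3 kJ.

W_max ≈ 45.3 kJ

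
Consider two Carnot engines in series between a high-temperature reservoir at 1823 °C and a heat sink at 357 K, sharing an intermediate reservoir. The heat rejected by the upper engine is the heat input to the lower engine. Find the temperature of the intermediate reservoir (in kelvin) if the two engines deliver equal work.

T_H = 1823 °C → 1823 + 273.15 = 2096.15 K.
For reversible stages Q_m = Q_H·(T_m/T_H). Setting W₁ = Q_H(1 − T_m/T_H) equal to W₂ = Q_m(1 − T_C/T_m) = Q_H·(T_m − T_C)/T_H gives T_H − T_m = T_m − T_C, so T_m = (T_H + T_C)/2 = (2096.15 + 357.00)/2 = 1227 K.

T_m ≈ 1227 K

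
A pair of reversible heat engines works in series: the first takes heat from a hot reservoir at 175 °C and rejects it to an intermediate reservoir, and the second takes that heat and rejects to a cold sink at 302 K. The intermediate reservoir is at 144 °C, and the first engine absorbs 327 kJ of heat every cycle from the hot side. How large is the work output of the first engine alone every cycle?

T_H = 175 °C → 175 + 273.15 = 448.15 K.
T_m = 144 °C → 144 + 273.15 = 417.15 K.
First-stage efficiency η₁ = 1 − T_m/T_H = 1 − 417.15/448.15 = 0.0692.
W₁ = η₁·Q_H = 0.0692 × 327 = 22.62 kJ.

W₁ ≈ 22.62 kJ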